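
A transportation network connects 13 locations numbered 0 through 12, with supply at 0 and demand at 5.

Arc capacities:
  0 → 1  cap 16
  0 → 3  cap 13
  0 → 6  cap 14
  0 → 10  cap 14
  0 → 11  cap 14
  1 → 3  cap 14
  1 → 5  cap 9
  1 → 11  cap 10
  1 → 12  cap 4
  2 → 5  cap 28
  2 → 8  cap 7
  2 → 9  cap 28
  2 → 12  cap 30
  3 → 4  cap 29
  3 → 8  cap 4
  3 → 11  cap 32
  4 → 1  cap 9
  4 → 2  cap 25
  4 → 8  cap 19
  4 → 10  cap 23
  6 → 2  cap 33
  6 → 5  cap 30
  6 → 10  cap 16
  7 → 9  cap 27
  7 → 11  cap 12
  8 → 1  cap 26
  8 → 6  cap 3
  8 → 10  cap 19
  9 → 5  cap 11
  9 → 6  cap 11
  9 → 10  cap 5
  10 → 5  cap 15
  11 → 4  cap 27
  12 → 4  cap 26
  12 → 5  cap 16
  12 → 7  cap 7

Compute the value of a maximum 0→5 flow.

augment #1: 0→1→5 bottleneck 9, total now 9
augment #2: 0→6→5 bottleneck 14, total now 23
augment #3: 0→10→5 bottleneck 14, total now 37
augment #4: 0→1→12→5 bottleneck 4, total now 41
augment #5: 0→3→4→2→5 bottleneck 13, total now 54
augment #6: 0→11→4→2→5 bottleneck 12, total now 66
augment #7: 0→11→4→10→5 bottleneck 1, total now 67
augment #8: 0→1→3→8→6→5 bottleneck 3, total now 70

Maximum flow value: 70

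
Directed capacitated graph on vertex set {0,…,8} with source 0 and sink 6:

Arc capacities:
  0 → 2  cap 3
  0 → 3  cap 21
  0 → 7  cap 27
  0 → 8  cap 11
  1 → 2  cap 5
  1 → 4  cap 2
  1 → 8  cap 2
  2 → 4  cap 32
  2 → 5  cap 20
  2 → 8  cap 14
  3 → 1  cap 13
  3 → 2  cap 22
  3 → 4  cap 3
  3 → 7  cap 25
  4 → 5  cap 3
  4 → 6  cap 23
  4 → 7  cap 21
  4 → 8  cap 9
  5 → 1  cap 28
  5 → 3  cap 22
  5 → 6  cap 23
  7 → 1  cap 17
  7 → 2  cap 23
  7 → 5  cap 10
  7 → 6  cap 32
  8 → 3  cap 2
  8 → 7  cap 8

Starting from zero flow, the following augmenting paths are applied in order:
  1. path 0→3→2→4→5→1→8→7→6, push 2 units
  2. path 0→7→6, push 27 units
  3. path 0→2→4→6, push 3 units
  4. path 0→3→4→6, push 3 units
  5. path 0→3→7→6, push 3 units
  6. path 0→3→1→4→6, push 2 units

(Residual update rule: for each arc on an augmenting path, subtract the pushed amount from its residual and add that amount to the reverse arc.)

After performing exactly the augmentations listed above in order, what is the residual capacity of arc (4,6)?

Residual capacity of (4,6): 15

after path 1 (0→3→2→4→5→1→8→7→6, push 2): res(4,6)=23
after path 2 (0→7→6, push 27): res(4,6)=23
after path 3 (0→2→4→6, push 3): res(4,6)=20
after path 4 (0→3→4→6, push 3): res(4,6)=17
after path 5 (0→3→7→6, push 3): res(4,6)=17
after path 6 (0→3→1→4→6, push 2): res(4,6)=15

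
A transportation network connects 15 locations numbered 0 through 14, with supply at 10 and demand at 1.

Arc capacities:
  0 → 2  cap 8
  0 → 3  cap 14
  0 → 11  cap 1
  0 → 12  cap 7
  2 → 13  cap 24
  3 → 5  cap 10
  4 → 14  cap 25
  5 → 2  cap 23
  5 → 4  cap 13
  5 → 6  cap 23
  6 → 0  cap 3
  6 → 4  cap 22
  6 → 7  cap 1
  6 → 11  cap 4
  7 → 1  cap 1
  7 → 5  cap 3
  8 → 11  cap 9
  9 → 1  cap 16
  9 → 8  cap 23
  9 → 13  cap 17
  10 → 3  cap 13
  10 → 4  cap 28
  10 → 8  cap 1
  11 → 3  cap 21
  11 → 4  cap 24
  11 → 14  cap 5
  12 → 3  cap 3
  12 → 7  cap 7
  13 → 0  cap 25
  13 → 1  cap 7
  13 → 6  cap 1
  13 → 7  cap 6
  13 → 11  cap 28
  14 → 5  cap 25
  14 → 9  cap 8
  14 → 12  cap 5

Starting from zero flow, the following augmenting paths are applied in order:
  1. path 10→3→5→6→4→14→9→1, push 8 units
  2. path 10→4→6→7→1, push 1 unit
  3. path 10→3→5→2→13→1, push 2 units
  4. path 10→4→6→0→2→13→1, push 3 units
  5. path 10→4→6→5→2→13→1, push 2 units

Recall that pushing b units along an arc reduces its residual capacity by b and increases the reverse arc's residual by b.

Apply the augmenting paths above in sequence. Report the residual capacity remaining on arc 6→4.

Residual capacity of (6,4): 20

after path 1 (10→3→5→6→4→14→9→1, push 8): res(6,4)=14
after path 2 (10→4→6→7→1, push 1): res(6,4)=15
after path 3 (10→3→5→2→13→1, push 2): res(6,4)=15
after path 4 (10→4→6→0→2→13→1, push 3): res(6,4)=18
after path 5 (10→4→6→5→2→13→1, push 2): res(6,4)=20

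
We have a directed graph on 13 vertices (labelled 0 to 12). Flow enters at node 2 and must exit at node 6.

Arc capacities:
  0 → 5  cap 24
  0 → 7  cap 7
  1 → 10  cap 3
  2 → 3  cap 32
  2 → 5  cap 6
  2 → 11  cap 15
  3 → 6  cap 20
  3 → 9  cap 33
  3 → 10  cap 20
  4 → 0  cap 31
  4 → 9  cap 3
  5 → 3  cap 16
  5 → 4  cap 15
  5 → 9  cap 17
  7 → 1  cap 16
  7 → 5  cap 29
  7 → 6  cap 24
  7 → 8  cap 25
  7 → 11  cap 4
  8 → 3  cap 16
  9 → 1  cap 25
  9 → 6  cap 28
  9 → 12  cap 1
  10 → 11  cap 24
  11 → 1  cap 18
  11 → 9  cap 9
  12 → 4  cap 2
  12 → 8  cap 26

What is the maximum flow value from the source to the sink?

Maximum flow value: 47

augment #1: 2→3→6 bottleneck 20, total now 20
augment #2: 2→3→9→6 bottleneck 12, total now 32
augment #3: 2→5→9→6 bottleneck 6, total now 38
augment #4: 2→11→9→6 bottleneck 9, total now 47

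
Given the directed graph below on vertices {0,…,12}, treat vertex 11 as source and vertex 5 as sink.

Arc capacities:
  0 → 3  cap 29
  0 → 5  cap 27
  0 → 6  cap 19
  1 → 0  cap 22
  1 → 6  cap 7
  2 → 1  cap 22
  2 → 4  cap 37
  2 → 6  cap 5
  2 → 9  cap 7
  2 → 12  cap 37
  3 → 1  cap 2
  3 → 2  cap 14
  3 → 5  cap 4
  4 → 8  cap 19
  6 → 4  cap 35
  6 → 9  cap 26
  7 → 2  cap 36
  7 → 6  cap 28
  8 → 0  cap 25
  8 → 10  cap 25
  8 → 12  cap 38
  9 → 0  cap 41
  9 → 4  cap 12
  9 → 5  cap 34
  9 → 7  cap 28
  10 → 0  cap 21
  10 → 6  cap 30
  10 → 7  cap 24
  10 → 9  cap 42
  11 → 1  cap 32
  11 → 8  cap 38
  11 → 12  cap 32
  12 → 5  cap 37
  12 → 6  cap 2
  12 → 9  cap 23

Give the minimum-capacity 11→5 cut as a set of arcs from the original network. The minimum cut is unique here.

Min-cut arcs: {(1,0), (1,6), (11,8), (11,12)} (total capacity 99)

augment #1: 11→12→5 push 32
augment #2: 11→1→0→5 push 22
augment #3: 11→8→0→5 push 5
augment #4: 11→8→12→5 push 5
augment #5: 11→1→6→9→5 push 7
augment #6: 11→8→0→3→5 push 4
augment #7: 11→8→10→9→5 push 24
max flow = 99; residual-reachable set from 11 gives S-side
cut edges (S→T): {(1,0), (1,6), (11,8), (11,12)} total cap 99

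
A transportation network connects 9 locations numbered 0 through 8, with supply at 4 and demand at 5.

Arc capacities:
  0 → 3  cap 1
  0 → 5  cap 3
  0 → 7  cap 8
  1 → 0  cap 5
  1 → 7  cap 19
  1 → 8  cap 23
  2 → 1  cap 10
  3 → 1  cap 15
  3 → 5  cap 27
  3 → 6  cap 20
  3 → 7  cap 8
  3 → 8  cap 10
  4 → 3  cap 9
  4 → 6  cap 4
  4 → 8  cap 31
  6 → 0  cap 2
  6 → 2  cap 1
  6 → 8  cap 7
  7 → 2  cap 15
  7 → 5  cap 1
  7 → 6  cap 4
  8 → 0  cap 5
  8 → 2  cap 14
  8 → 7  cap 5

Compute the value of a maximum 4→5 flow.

Maximum flow value: 14

augment #1: 4→3→5 bottleneck 9, total now 9
augment #2: 4→6→0→5 bottleneck 2, total now 11
augment #3: 4→8→0→5 bottleneck 1, total now 12
augment #4: 4→8→7→5 bottleneck 1, total now 13
augment #5: 4→8→0→3→5 bottleneck 1, total now 14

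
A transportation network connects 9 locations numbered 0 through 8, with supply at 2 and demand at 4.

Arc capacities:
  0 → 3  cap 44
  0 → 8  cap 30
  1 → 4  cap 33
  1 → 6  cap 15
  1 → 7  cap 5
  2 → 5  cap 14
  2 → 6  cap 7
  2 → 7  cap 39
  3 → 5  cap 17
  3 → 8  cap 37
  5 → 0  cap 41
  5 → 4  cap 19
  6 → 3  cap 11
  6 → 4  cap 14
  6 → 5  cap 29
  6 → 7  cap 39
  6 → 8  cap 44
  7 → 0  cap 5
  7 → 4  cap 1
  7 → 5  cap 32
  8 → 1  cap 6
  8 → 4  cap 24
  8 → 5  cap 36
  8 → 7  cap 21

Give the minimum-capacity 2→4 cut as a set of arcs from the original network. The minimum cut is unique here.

augment #1: 2→5→4 push 14
augment #2: 2→6→4 push 7
augment #3: 2→7→4 push 1
augment #4: 2→7→5→4 push 5
augment #5: 2→7→0→8→4 push 5
augment #6: 2→7→5→0→8→4 push 19
augment #7: 2→7→5→0→8→1→4 push 6
max flow = 57; residual-reachable set from 2 gives S-side
cut edges (S→T): {(2,6), (5,4), (7,4), (8,1), (8,4)} total cap 57

Min-cut arcs: {(2,6), (5,4), (7,4), (8,1), (8,4)} (total capacity 57)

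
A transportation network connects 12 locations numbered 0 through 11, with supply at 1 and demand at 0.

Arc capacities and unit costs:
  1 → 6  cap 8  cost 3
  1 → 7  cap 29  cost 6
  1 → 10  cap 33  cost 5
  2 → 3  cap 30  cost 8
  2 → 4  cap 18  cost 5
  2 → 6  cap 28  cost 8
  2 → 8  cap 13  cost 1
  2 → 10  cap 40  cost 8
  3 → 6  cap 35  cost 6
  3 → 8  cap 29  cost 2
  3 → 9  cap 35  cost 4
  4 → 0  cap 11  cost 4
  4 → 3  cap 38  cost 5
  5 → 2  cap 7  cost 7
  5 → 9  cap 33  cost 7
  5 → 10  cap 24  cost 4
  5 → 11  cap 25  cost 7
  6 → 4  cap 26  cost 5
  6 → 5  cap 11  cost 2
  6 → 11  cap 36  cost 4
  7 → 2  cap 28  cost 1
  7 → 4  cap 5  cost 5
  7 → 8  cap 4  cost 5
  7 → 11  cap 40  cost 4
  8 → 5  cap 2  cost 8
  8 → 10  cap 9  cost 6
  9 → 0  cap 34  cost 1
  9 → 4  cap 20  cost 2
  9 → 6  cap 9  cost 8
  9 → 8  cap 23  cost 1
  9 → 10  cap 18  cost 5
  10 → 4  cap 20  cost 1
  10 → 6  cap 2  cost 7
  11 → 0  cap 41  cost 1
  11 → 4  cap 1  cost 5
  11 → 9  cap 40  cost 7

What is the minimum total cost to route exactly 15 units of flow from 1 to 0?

shortest-cost path #1: 1→6→11→0 push 8 @ unit cost 8 (adds 64)
shortest-cost path #2: 1→10→4→0 push 7 @ unit cost 10 (adds 70)
total cost = 134

Minimum cost for 15 units: 134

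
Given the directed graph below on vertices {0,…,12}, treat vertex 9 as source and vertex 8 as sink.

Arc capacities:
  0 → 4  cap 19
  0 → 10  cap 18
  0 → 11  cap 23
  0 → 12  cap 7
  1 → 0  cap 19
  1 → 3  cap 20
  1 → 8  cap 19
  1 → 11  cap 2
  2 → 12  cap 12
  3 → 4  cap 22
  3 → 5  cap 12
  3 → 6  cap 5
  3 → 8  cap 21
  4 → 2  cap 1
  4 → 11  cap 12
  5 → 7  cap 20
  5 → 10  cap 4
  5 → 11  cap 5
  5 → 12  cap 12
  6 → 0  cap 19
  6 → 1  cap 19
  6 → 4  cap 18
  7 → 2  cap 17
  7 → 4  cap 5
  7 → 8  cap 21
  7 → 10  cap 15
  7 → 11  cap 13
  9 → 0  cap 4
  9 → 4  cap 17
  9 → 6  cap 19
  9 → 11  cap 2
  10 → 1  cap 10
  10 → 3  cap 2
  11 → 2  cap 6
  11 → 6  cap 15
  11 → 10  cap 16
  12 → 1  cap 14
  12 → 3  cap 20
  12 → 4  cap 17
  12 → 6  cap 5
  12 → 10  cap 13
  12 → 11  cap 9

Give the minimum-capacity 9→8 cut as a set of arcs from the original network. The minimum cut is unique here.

augment #1: 9→6→1→8 push 19
augment #2: 9→0→10→3→8 push 2
augment #3: 9→0→12→3→8 push 2
augment #4: 9→4→2→12→3→8 push 1
augment #5: 9→11→2→12→3→8 push 2
augment #6: 9→4→11→2→12→3→8 push 4
augment #7: 9→4→11→10→1→3→8 push 8
max flow = 38; residual-reachable set from 9 gives S-side
cut edges (S→T): {(4,2), (4,11), (9,0), (9,6), (9,11)} total cap 38

Min-cut arcs: {(4,2), (4,11), (9,0), (9,6), (9,11)} (total capacity 38)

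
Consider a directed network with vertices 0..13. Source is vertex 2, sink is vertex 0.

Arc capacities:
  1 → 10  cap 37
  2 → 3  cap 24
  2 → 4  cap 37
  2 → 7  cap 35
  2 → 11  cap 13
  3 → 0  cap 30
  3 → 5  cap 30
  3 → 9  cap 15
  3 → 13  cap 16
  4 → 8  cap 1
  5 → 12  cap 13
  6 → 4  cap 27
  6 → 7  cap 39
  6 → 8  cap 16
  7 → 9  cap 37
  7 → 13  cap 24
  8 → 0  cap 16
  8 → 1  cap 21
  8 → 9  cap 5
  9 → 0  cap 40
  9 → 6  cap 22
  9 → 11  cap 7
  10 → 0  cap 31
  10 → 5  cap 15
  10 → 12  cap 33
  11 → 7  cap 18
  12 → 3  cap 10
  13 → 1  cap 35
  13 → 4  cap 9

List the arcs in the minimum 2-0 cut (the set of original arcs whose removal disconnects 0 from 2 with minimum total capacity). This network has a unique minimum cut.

Min-cut arcs: {(2,3), (2,7), (2,11), (4,8)} (total capacity 73)

augment #1: 2→3→0 push 24
augment #2: 2→4→8→0 push 1
augment #3: 2→7→9→0 push 35
augment #4: 2→11→7→9→0 push 2
augment #5: 2→11→7→13→1→10→0 push 11
max flow = 73; residual-reachable set from 2 gives S-side
cut edges (S→T): {(2,3), (2,7), (2,11), (4,8)} total cap 73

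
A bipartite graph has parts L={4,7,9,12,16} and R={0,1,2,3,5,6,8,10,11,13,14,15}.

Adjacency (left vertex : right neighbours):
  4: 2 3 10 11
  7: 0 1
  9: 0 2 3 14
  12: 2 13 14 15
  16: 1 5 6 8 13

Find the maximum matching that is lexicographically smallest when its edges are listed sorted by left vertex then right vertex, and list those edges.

Lex-smallest maximum matching: {(4,2), (7,0), (9,3), (12,13), (16,1)}

|M| = 5 (so the lex-smallest maximum matching has 5 edges)
process left vertices in ascending order; for each, take the smallest-labelled available neighbour that still permits 5 edges overall, or leave it unmatched if none does
lex-smallest matching: {4-2, 7-0, 9-3, 12-13, 16-1}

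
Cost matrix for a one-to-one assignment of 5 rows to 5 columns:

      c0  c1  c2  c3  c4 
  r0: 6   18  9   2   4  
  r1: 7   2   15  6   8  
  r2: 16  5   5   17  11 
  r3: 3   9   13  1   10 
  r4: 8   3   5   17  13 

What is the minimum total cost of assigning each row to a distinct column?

Minimum assignment cost: 20

one of 2 optimal assignments: row0→col4 (cost 4), row1→col0 (cost 7), row2→col2 (cost 5), row3→col3 (cost 1), row4→col1 (cost 3)
total = 4 + 7 + 5 + 1 + 3 = 20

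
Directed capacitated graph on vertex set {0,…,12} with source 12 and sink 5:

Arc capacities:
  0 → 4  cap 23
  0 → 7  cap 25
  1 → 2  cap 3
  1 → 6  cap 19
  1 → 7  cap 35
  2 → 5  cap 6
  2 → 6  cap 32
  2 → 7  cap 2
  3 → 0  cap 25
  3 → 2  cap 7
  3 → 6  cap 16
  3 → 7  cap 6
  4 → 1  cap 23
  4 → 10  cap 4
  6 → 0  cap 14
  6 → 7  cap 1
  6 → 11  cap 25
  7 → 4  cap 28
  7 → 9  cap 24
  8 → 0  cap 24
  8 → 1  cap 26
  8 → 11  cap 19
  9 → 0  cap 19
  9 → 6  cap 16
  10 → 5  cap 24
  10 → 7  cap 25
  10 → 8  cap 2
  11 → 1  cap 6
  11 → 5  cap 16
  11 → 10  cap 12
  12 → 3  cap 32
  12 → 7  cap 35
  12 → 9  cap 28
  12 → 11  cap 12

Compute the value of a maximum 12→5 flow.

Maximum flow value: 38

augment #1: 12→11→5 bottleneck 12, total now 12
augment #2: 12→3→2→5 bottleneck 6, total now 18
augment #3: 12→3→6→11→5 bottleneck 4, total now 22
augment #4: 12→7→4→10→5 bottleneck 4, total now 26
augment #5: 12→3→6→11→10→5 bottleneck 12, total now 38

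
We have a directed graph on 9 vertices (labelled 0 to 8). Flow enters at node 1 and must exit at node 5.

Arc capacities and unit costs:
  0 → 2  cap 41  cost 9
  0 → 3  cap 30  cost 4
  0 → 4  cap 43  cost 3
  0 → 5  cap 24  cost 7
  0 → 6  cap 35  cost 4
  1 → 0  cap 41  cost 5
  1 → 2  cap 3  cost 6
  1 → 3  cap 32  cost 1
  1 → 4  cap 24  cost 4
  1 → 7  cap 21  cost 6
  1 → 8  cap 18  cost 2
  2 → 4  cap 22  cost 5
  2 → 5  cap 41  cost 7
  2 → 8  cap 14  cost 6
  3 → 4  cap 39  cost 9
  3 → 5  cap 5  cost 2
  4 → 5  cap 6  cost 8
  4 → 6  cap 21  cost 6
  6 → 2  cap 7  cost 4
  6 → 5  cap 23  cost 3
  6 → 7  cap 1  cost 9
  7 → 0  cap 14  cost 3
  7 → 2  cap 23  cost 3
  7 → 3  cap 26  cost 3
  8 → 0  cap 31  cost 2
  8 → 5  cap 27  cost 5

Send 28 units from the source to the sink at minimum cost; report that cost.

shortest-cost path #1: 1→3→5 push 5 @ unit cost 3 (adds 15)
shortest-cost path #2: 1→8→5 push 18 @ unit cost 7 (adds 126)
shortest-cost path #3: 1→4→5 push 5 @ unit cost 12 (adds 60)
total cost = 201

Minimum cost for 28 units: 201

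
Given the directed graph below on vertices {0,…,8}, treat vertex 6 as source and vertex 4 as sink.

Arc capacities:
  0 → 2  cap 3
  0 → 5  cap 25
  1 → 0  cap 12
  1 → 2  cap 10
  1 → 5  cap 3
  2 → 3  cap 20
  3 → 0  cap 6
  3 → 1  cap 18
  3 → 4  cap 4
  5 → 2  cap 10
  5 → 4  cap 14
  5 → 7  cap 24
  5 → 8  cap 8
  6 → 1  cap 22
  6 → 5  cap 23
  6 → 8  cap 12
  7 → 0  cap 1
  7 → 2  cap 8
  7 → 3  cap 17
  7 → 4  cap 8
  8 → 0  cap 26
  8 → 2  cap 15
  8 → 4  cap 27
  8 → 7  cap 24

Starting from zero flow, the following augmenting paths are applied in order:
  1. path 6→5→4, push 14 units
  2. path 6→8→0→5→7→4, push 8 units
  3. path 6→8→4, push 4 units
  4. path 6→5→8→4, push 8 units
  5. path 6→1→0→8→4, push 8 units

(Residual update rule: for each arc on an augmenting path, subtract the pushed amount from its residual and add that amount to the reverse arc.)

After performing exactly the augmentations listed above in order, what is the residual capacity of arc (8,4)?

after path 1 (6→5→4, push 14): res(8,4)=27
after path 2 (6→8→0→5→7→4, push 8): res(8,4)=27
after path 3 (6→8→4, push 4): res(8,4)=23
after path 4 (6→5→8→4, push 8): res(8,4)=15
after path 5 (6→1→0→8→4, push 8): res(8,4)=7

Residual capacity of (8,4): 7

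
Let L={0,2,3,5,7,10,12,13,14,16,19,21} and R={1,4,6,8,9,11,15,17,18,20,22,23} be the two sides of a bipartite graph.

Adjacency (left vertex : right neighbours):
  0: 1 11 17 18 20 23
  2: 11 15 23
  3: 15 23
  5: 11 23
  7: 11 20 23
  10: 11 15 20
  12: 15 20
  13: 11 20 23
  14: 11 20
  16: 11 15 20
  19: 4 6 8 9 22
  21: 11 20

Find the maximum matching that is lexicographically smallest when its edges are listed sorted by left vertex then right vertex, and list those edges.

Lex-smallest maximum matching: {(0,1), (2,11), (3,15), (5,23), (7,20), (19,4)}

|M| = 6 (so the lex-smallest maximum matching has 6 edges)
process left vertices in ascending order; for each, take the smallest-labelled available neighbour that still permits 6 edges overall, or leave it unmatched if none does
lex-smallest matching: {0-1, 2-11, 3-15, 5-23, 7-20, 19-4}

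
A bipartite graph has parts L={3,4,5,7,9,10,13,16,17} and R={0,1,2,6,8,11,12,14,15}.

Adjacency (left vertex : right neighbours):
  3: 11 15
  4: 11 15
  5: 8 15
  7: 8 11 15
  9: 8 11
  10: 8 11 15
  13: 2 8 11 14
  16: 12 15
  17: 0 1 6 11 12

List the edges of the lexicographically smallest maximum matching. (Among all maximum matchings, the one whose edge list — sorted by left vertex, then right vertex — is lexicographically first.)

|M| = 6 (so the lex-smallest maximum matching has 6 edges)
process left vertices in ascending order; for each, take the smallest-labelled available neighbour that still permits 6 edges overall, or leave it unmatched if none does
lex-smallest matching: {3-11, 4-15, 5-8, 13-2, 16-12, 17-0}

Lex-smallest maximum matching: {(3,11), (4,15), (5,8), (13,2), (16,12), (17,0)}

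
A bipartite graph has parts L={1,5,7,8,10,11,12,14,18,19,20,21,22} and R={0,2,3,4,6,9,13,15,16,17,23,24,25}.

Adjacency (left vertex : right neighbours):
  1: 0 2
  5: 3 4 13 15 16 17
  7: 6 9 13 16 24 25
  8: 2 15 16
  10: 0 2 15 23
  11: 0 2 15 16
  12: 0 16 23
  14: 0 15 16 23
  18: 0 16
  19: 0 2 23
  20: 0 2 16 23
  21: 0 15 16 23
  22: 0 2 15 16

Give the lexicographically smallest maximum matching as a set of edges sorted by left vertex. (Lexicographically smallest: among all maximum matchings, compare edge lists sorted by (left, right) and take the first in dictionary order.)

|M| = 7 (so the lex-smallest maximum matching has 7 edges)
process left vertices in ascending order; for each, take the smallest-labelled available neighbour that still permits 7 edges overall, or leave it unmatched if none does
lex-smallest matching: {1-0, 5-3, 7-6, 8-2, 10-15, 11-16, 12-23}

Lex-smallest maximum matching: {(1,0), (5,3), (7,6), (8,2), (10,15), (11,16), (12,23)}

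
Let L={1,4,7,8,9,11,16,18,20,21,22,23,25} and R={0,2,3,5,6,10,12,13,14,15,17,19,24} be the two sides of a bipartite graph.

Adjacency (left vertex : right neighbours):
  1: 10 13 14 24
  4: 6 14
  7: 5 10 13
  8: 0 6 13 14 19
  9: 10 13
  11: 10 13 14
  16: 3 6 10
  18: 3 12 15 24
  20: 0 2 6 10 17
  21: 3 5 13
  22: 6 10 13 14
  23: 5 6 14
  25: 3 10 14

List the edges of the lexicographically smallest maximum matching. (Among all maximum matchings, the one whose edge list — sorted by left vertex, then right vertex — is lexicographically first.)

|M| = 10 (so the lex-smallest maximum matching has 10 edges)
process left vertices in ascending order; for each, take the smallest-labelled available neighbour that still permits 10 edges overall, or leave it unmatched if none does
lex-smallest matching: {1-24, 4-6, 7-5, 8-0, 9-10, 11-13, 16-3, 18-12, 20-2, 22-14}

Lex-smallest maximum matching: {(1,24), (4,6), (7,5), (8,0), (9,10), (11,13), (16,3), (18,12), (20,2), (22,14)}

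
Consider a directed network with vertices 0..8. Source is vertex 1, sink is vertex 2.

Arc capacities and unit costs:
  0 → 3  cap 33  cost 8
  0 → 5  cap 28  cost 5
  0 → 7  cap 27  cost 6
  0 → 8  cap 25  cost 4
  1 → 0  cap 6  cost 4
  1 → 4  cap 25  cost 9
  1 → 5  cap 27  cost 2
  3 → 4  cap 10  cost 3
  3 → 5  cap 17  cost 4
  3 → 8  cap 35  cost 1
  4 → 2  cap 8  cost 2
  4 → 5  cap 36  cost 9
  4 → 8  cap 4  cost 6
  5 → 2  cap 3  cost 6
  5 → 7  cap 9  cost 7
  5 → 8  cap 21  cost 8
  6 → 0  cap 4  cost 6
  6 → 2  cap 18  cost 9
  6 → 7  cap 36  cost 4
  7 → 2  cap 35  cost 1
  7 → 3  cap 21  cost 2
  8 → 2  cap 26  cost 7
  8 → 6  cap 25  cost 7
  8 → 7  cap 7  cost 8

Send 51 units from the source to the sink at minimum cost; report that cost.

Minimum cost for 51 units: 809

shortest-cost path #1: 1→5→2 push 3 @ unit cost 8 (adds 24)
shortest-cost path #2: 1→5→7→2 push 9 @ unit cost 10 (adds 90)
shortest-cost path #3: 1→4→2 push 8 @ unit cost 11 (adds 88)
shortest-cost path #4: 1→0→7→2 push 6 @ unit cost 11 (adds 66)
shortest-cost path #5: 1→5→8→2 push 15 @ unit cost 17 (adds 255)
shortest-cost path #6: 1→4→8→2 push 4 @ unit cost 22 (adds 88)
shortest-cost path #7: 1→4→5→8→2 push 6 @ unit cost 33 (adds 198)
total cost = 809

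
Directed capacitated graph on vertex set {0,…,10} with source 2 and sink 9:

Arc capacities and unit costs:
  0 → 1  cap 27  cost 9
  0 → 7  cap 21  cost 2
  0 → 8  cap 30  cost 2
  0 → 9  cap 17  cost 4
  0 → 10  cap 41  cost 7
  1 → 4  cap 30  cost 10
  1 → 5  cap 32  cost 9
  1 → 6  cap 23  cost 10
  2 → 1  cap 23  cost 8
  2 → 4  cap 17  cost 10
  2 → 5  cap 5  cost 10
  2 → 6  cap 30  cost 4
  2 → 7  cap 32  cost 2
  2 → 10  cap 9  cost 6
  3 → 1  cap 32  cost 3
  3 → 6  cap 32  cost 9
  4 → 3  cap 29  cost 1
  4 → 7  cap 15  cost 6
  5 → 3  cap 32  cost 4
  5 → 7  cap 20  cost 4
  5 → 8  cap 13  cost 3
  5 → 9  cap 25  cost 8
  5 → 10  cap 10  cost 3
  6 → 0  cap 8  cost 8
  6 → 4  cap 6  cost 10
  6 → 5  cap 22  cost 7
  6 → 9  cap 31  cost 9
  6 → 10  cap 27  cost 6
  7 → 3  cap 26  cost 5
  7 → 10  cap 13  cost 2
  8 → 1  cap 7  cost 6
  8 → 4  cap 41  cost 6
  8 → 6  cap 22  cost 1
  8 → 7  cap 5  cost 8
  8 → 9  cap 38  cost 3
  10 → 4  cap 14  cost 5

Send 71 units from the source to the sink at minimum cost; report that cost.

Minimum cost for 71 units: 1381

shortest-cost path #1: 2→6→9 push 30 @ unit cost 13 (adds 390)
shortest-cost path #2: 2→5→8→9 push 5 @ unit cost 16 (adds 80)
shortest-cost path #3: 2→1→5→8→9 push 8 @ unit cost 23 (adds 184)
shortest-cost path #4: 2→1→5→9 push 15 @ unit cost 25 (adds 375)
shortest-cost path #5: 2→7→3→6→9 push 1 @ unit cost 25 (adds 25)
shortest-cost path #6: 2→7→3→1→5→9 push 9 @ unit cost 27 (adds 243)
shortest-cost path #7: 2→7→3→6→0→9 push 3 @ unit cost 28 (adds 84)
total cost = 1381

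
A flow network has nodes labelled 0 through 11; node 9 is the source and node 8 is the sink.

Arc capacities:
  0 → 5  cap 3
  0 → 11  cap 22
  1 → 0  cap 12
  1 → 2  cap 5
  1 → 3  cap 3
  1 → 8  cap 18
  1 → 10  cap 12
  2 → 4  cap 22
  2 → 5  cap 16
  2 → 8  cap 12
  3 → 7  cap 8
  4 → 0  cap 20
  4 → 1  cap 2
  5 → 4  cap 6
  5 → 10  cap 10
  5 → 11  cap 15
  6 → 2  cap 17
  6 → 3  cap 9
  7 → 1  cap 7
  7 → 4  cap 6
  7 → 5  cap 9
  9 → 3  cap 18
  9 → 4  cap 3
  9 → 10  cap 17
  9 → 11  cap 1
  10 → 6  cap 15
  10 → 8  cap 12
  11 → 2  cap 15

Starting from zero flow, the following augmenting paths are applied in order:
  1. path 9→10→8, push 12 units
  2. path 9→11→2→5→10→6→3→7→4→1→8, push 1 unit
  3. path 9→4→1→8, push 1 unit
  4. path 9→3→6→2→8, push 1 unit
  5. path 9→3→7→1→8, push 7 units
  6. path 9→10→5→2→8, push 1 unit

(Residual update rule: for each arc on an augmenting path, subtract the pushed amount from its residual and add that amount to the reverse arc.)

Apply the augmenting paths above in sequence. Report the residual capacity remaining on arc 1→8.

after path 1 (9→10→8, push 12): res(1,8)=18
after path 2 (9→11→2→5→10→6→3→7→4→1→8, push 1): res(1,8)=17
after path 3 (9→4→1→8, push 1): res(1,8)=16
after path 4 (9→3→6→2→8, push 1): res(1,8)=16
after path 5 (9→3→7→1→8, push 7): res(1,8)=9
after path 6 (9→10→5→2→8, push 1): res(1,8)=9

Residual capacity of (1,8): 9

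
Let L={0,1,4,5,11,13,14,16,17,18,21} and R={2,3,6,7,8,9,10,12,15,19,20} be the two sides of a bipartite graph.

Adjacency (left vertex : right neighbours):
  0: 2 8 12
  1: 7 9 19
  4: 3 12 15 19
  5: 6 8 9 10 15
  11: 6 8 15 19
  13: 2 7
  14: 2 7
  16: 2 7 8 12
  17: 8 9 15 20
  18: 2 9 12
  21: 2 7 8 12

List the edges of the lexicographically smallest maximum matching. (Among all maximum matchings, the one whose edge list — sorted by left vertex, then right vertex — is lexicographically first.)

|M| = 10 (so the lex-smallest maximum matching has 10 edges)
process left vertices in ascending order; for each, take the smallest-labelled available neighbour that still permits 10 edges overall, or leave it unmatched if none does
lex-smallest matching: {0-2, 1-19, 4-3, 5-6, 11-15, 13-7, 16-8, 17-20, 18-9, 21-12}

Lex-smallest maximum matching: {(0,2), (1,19), (4,3), (5,6), (11,15), (13,7), (16,8), (17,20), (18,9), (21,12)}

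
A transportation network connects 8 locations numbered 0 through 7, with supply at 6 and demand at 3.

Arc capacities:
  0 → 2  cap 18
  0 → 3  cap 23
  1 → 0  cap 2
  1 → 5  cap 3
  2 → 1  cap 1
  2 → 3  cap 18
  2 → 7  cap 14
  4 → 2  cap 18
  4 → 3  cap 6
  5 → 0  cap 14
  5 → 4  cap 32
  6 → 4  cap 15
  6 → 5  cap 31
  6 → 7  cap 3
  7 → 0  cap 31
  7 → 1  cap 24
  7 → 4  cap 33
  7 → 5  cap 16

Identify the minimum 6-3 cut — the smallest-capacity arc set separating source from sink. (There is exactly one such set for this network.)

augment #1: 6→4→3 push 6
augment #2: 6→4→2→3 push 9
augment #3: 6→5→0→3 push 14
augment #4: 6→7→0→3 push 3
augment #5: 6→5→4→2→3 push 9
max flow = 41; residual-reachable set from 6 gives S-side
cut edges (S→T): {(4,2), (4,3), (5,0), (6,7)} total cap 41

Min-cut arcs: {(4,2), (4,3), (5,0), (6,7)} (total capacity 41)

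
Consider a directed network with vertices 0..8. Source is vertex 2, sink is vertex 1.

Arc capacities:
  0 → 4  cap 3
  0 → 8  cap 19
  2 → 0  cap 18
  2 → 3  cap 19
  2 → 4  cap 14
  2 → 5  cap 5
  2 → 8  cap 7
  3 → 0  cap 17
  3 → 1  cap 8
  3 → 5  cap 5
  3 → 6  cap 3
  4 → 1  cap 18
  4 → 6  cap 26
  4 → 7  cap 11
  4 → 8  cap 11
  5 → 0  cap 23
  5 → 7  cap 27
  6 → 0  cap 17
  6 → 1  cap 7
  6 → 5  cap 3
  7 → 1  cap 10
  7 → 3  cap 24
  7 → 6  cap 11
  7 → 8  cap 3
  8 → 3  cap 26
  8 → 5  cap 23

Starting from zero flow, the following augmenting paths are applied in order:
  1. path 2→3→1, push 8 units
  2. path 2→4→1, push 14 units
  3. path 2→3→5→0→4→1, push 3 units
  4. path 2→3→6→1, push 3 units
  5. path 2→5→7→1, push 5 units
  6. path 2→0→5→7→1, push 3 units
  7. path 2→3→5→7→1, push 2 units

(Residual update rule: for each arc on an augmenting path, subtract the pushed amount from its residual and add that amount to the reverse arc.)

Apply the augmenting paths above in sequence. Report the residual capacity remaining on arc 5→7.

Residual capacity of (5,7): 17

after path 1 (2→3→1, push 8): res(5,7)=27
after path 2 (2→4→1, push 14): res(5,7)=27
after path 3 (2→3→5→0→4→1, push 3): res(5,7)=27
after path 4 (2→3→6→1, push 3): res(5,7)=27
after path 5 (2→5→7→1, push 5): res(5,7)=22
after path 6 (2→0→5→7→1, push 3): res(5,7)=19
after path 7 (2→3→5→7→1, push 2): res(5,7)=17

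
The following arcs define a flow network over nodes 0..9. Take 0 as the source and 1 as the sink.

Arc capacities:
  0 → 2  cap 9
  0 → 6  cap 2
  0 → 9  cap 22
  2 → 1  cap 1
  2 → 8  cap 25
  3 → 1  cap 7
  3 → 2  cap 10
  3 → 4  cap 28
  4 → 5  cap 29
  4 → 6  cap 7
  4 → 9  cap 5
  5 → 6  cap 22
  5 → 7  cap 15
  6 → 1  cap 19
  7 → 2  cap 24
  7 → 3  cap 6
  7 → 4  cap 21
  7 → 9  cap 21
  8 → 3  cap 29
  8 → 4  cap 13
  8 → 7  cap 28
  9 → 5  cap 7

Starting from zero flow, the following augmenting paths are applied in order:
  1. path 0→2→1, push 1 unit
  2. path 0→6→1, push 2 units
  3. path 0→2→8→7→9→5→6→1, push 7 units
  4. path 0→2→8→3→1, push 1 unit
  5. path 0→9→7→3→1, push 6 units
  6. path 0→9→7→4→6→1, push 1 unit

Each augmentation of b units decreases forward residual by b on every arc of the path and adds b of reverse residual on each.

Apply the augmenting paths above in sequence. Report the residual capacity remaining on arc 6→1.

after path 1 (0→2→1, push 1): res(6,1)=19
after path 2 (0→6→1, push 2): res(6,1)=17
after path 3 (0→2→8→7→9→5→6→1, push 7): res(6,1)=10
after path 4 (0→2→8→3→1, push 1): res(6,1)=10
after path 5 (0→9→7→3→1, push 6): res(6,1)=10
after path 6 (0→9→7→4→6→1, push 1): res(6,1)=9

Residual capacity of (6,1): 9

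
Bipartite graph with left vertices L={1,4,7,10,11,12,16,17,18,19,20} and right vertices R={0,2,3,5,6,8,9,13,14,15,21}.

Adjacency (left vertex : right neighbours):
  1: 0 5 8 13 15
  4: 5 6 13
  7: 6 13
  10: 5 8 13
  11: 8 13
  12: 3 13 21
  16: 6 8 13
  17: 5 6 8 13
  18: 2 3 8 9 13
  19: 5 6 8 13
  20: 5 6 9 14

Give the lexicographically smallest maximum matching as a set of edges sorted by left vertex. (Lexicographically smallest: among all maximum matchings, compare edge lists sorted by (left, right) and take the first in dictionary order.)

Lex-smallest maximum matching: {(1,0), (4,5), (7,6), (10,8), (11,13), (12,3), (18,2), (20,9)}

|M| = 8 (so the lex-smallest maximum matching has 8 edges)
process left vertices in ascending order; for each, take the smallest-labelled available neighbour that still permits 8 edges overall, or leave it unmatched if none does
lex-smallest matching: {1-0, 4-5, 7-6, 10-8, 11-13, 12-3, 18-2, 20-9}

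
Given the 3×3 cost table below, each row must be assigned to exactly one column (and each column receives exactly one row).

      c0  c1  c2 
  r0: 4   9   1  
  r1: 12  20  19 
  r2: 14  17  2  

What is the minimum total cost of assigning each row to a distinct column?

Minimum assignment cost: 23

optimal assignment: row0→col1 (cost 9), row1→col0 (cost 12), row2→col2 (cost 2)
total = 9 + 12 + 2 = 23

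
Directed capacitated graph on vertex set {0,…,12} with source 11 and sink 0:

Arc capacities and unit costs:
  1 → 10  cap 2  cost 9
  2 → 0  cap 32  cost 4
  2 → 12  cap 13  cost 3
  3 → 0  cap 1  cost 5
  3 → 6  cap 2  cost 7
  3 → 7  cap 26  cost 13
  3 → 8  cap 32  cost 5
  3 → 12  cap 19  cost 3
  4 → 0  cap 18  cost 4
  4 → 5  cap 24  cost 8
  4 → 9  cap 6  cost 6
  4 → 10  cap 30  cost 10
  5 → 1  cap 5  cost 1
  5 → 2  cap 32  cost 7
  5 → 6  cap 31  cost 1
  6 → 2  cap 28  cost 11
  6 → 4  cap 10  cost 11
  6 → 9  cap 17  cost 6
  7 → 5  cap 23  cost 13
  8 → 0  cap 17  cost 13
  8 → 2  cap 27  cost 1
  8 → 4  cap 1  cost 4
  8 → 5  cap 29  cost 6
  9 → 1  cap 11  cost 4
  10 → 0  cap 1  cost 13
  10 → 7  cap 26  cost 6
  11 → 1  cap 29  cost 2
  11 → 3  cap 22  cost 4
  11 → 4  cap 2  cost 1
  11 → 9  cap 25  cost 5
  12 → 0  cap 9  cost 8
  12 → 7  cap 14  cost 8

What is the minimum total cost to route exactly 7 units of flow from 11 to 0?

shortest-cost path #1: 11→4→0 push 2 @ unit cost 5 (adds 10)
shortest-cost path #2: 11→3→0 push 1 @ unit cost 9 (adds 9)
shortest-cost path #3: 11→3→8→2→0 push 4 @ unit cost 14 (adds 56)
total cost = 75

Minimum cost for 7 units: 75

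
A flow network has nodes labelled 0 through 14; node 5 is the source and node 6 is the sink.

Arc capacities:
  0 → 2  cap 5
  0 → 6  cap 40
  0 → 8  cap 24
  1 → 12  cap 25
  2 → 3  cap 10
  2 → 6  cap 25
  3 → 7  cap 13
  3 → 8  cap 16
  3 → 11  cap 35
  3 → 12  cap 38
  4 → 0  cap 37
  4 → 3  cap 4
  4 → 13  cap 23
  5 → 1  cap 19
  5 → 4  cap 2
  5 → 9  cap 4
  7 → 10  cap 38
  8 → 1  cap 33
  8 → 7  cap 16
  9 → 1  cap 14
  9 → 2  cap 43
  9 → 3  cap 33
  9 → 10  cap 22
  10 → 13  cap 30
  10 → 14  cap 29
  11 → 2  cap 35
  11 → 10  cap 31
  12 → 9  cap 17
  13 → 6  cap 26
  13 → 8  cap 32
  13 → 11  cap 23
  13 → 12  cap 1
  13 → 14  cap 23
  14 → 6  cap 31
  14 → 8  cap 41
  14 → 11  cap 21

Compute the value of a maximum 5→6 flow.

augment #1: 5→4→0→6 bottleneck 2, total now 2
augment #2: 5→9→2→6 bottleneck 4, total now 6
augment #3: 5→1→12→9→2→6 bottleneck 17, total now 23

Maximum flow value: 23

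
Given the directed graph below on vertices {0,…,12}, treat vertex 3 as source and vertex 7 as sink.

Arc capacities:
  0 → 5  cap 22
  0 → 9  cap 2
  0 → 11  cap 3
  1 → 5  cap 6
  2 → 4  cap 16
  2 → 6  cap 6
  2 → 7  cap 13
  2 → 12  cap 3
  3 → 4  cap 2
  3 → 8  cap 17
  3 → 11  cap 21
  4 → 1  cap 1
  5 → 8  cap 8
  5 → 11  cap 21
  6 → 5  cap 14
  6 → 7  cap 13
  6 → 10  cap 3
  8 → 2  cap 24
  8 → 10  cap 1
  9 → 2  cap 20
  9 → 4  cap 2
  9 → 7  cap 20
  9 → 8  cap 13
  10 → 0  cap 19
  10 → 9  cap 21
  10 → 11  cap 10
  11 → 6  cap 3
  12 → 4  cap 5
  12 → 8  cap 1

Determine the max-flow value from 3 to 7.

augment #1: 3→8→2→7 bottleneck 13, total now 13
augment #2: 3→11→6→7 bottleneck 3, total now 16
augment #3: 3→8→2→6→7 bottleneck 4, total now 20
augment #4: 3→4→1→5→8→2→6→7 bottleneck 1, total now 21

Maximum flow value: 21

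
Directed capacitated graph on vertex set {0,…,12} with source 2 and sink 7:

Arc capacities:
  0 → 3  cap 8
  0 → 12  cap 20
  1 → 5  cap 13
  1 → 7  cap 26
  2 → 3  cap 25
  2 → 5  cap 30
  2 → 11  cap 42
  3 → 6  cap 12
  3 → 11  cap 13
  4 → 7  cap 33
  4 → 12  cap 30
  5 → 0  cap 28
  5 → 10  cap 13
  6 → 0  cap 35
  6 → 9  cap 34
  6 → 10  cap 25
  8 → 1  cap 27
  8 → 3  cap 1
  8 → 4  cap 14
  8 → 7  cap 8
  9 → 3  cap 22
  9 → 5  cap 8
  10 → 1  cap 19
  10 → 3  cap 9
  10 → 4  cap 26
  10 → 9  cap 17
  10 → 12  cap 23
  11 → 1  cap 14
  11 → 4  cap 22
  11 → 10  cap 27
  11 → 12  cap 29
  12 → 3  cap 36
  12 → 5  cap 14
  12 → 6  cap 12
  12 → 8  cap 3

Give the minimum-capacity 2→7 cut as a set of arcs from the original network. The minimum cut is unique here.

augment #1: 2→11→1→7 push 14
augment #2: 2→11→4→7 push 22
augment #3: 2→5→10→1→7 push 12
augment #4: 2→5→10→4→7 push 1
augment #5: 2→11→10→4→7 push 6
augment #6: 2→3→6→10→4→7 push 4
augment #7: 2→3→11→12→8→7 push 3
max flow = 62; residual-reachable set from 2 gives S-side
cut edges (S→T): {(1,7), (4,7), (12,8)} total cap 62

Min-cut arcs: {(1,7), (4,7), (12,8)} (total capacity 62)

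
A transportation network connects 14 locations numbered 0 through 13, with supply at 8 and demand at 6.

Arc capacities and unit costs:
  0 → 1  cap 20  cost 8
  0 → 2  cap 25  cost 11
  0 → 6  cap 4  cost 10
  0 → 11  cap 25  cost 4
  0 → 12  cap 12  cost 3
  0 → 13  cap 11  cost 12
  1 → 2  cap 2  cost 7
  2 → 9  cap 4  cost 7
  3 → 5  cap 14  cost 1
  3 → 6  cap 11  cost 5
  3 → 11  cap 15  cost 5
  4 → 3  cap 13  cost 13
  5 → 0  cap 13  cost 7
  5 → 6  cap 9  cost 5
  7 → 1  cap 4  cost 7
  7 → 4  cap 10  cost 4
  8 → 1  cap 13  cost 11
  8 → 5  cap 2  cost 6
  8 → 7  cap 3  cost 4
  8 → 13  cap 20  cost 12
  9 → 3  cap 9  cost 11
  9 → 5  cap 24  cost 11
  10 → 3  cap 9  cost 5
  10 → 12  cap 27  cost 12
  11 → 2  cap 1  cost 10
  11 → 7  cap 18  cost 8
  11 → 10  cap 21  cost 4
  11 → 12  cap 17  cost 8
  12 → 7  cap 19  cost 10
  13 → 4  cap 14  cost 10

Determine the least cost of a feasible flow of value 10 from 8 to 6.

Minimum cost for 10 units: 300

shortest-cost path #1: 8→5→6 push 2 @ unit cost 11 (adds 22)
shortest-cost path #2: 8→7→4→3→6 push 3 @ unit cost 26 (adds 78)
shortest-cost path #3: 8→13→4→3→6 push 5 @ unit cost 40 (adds 200)
total cost = 300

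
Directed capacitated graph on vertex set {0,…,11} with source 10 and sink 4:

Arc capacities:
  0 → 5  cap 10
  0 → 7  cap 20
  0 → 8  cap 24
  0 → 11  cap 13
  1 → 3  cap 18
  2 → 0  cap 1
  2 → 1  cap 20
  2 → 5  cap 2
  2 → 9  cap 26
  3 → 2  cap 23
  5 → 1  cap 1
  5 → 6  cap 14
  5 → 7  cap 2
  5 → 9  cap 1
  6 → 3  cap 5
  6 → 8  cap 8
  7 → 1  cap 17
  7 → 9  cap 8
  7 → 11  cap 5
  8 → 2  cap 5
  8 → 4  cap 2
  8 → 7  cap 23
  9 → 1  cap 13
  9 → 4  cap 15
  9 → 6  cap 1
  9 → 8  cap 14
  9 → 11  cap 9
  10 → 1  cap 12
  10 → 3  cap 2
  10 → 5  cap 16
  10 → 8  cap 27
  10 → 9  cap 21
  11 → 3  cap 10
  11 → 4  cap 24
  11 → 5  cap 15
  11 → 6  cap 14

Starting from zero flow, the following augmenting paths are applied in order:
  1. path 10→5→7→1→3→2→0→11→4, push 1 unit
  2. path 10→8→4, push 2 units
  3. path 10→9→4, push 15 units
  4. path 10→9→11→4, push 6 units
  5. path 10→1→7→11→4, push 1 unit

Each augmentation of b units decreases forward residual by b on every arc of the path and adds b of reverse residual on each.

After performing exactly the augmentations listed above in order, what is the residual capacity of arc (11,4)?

after path 1 (10→5→7→1→3→2→0→11→4, push 1): res(11,4)=23
after path 2 (10→8→4, push 2): res(11,4)=23
after path 3 (10→9→4, push 15): res(11,4)=23
after path 4 (10→9→11→4, push 6): res(11,4)=17
after path 5 (10→1→7→11→4, push 1): res(11,4)=16

Residual capacity of (11,4): 16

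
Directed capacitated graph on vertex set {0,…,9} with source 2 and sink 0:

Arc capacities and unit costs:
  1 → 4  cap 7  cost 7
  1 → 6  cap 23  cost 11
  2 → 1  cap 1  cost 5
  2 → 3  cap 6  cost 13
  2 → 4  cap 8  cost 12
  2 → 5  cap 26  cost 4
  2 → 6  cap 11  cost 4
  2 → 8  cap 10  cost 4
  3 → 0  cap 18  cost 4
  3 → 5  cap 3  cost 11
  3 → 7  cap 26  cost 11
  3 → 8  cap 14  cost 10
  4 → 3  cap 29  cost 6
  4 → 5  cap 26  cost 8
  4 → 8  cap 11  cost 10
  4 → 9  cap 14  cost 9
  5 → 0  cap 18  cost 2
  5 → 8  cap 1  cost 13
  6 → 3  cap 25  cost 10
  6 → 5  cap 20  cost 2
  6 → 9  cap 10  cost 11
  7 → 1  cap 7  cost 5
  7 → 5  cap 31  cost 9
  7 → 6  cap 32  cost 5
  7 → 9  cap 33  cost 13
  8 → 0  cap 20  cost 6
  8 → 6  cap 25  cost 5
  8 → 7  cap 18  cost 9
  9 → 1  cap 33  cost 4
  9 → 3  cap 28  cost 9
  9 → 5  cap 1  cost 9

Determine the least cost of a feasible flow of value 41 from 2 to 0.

Minimum cost for 41 units: 436

shortest-cost path #1: 2→5→0 push 18 @ unit cost 6 (adds 108)
shortest-cost path #2: 2→8→0 push 10 @ unit cost 10 (adds 100)
shortest-cost path #3: 2→3→0 push 6 @ unit cost 17 (adds 102)
shortest-cost path #4: 2→6→3→0 push 7 @ unit cost 18 (adds 126)
total cost = 436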